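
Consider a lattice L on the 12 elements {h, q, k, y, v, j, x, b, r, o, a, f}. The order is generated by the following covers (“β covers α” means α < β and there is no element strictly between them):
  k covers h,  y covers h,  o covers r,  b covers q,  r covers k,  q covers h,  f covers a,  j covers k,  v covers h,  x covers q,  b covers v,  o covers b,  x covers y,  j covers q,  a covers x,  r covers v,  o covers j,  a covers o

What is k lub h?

k

Common upper bounds of {k, h}: a, f, j, k, o, r.
The least among these is k.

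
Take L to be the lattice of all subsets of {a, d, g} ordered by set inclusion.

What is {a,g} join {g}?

Under ⊆, join is union: {a,g} ∪ {g} = {a,g}.

{a,g}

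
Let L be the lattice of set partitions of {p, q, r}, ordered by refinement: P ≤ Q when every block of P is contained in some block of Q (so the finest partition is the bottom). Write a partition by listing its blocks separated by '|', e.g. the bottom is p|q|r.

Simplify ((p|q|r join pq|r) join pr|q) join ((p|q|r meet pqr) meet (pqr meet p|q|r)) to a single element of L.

p|q|r ∨ pq|r = pq|r
pq|r ∨ pr|q = pqr
p|q|r ∧ pqr = p|q|r
pqr ∧ p|q|r = p|q|r
p|q|r ∧ p|q|r = p|q|r
pqr ∨ p|q|r = pqr

pqr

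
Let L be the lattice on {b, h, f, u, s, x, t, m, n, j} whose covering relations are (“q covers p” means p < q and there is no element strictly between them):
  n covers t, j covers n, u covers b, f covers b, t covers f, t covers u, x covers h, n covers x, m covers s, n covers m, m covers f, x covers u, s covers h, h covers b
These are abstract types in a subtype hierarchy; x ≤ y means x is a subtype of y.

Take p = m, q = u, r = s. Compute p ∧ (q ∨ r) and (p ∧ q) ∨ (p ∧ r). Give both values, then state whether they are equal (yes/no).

m; s; no

q ∨ r = n, so p ∧ (q ∨ r) = m ∧ n = m.
p ∧ q = b and p ∧ r = s, so (p ∧ q) ∨ (p ∧ r) = b ∨ s = s.
Equal: no.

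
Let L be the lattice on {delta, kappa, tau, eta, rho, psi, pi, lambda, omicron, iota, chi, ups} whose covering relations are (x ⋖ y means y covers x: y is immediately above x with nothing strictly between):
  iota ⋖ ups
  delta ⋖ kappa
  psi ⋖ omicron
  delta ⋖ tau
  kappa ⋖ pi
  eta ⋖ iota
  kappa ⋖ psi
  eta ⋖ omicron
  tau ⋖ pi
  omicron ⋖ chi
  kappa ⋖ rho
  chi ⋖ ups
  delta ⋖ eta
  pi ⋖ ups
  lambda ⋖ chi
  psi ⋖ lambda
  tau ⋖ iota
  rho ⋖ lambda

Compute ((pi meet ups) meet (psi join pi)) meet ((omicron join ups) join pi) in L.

pi

pi ∧ ups = pi
psi ∨ pi = ups
pi ∧ ups = pi
omicron ∨ ups = ups
ups ∨ pi = ups
pi ∧ ups = pi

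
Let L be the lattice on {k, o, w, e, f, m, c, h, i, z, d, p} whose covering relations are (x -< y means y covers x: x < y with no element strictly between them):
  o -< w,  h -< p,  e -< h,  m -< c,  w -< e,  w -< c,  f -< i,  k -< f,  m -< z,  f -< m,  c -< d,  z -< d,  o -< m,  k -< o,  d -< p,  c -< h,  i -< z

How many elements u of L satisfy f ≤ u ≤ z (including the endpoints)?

4

The interval [f, z] = {f, i, m, z}, which has 4 elements.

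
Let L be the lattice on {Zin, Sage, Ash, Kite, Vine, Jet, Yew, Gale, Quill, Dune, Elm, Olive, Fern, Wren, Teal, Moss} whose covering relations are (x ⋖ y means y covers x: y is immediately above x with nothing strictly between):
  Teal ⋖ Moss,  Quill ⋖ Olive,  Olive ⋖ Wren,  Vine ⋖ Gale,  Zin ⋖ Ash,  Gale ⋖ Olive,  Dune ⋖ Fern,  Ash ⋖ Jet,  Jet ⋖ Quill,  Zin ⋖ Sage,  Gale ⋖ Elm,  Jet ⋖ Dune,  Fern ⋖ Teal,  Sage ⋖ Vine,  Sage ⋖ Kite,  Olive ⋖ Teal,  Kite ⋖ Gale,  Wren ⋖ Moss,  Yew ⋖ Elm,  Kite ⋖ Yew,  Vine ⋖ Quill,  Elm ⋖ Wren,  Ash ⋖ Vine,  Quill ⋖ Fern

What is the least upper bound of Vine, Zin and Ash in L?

Vine

Common upper bounds of {Vine, Zin, Ash}: Elm, Fern, Gale, Moss, Olive, Quill, Teal, Vine, Wren.
The least among these is Vine.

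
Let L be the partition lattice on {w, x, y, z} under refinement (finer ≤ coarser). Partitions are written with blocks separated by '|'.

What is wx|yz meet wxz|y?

The meet (common refinement) of wx|yz and wxz|y intersects blocks pairwise, giving wx|y|z.

wx|y|z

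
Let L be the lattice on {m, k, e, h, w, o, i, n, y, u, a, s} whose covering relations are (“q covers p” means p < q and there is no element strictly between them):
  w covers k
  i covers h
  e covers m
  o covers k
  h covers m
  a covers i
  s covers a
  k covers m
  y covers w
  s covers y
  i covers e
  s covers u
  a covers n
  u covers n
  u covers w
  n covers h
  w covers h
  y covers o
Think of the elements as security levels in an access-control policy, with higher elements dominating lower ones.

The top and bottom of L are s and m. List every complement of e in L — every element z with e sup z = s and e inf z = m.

k, o, u, w, y

Need z with e ∨ z = s and e ∧ z = m.
Checking each element gives: k, o, u, w, y.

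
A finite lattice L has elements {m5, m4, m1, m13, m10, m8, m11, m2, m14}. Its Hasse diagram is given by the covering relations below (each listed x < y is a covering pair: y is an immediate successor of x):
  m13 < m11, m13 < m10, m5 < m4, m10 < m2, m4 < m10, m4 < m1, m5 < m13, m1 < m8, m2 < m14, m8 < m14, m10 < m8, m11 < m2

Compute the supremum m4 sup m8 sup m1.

Common upper bounds of {m4, m8, m1}: m14, m8.
The least among these is m8.

m8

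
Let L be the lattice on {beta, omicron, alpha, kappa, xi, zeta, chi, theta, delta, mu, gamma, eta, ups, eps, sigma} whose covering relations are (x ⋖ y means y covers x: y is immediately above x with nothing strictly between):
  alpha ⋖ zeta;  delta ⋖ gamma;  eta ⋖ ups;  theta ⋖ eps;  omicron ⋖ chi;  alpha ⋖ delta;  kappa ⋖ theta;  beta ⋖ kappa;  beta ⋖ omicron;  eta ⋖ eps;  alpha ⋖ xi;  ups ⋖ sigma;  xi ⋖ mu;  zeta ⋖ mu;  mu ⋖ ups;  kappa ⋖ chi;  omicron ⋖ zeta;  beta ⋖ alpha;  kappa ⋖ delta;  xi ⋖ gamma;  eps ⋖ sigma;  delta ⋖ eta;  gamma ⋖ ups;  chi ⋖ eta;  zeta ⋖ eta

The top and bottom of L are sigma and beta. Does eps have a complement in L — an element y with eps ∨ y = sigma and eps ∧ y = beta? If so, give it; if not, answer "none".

For every candidate y, either eps ∨ y ≠ sigma or eps ∧ y ≠ beta; no complement exists.

none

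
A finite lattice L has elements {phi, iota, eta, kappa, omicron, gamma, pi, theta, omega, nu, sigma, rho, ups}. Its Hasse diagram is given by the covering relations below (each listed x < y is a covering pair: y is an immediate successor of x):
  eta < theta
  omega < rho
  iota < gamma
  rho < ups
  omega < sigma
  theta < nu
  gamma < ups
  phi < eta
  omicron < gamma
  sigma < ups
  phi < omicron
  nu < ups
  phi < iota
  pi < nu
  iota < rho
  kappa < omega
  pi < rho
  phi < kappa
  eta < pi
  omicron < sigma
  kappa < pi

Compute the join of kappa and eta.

pi

Common upper bounds of {kappa, eta}: nu, pi, rho, ups.
The least among these is pi.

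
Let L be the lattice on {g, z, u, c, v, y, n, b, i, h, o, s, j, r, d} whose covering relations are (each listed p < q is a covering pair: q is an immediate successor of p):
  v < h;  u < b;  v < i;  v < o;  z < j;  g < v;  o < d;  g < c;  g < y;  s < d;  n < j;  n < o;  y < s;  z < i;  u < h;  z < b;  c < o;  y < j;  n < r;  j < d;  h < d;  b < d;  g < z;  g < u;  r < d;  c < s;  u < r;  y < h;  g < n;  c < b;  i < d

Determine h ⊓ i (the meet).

Common lower bounds of {h, i}: g, v.
The greatest among these is v.

v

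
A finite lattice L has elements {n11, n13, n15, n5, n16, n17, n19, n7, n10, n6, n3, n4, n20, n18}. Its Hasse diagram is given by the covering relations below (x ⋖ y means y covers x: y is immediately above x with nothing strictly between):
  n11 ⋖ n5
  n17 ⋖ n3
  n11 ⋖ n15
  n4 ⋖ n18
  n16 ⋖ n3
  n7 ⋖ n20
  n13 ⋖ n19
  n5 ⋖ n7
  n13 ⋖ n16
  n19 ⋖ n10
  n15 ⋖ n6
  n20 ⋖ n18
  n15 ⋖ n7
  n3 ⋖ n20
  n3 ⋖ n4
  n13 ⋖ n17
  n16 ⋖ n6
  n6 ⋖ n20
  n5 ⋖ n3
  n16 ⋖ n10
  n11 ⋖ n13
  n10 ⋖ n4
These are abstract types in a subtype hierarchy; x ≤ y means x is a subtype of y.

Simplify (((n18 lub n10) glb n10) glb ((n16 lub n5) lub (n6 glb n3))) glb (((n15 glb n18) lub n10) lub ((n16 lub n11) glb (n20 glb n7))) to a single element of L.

n18 ∨ n10 = n18
n18 ∧ n10 = n10
n16 ∨ n5 = n3
n6 ∧ n3 = n16
n3 ∨ n16 = n3
n10 ∧ n3 = n16
n15 ∧ n18 = n15
n15 ∨ n10 = n18
n16 ∨ n11 = n16
n20 ∧ n7 = n7
n16 ∧ n7 = n11
n18 ∨ n11 = n18
n16 ∧ n18 = n16

n16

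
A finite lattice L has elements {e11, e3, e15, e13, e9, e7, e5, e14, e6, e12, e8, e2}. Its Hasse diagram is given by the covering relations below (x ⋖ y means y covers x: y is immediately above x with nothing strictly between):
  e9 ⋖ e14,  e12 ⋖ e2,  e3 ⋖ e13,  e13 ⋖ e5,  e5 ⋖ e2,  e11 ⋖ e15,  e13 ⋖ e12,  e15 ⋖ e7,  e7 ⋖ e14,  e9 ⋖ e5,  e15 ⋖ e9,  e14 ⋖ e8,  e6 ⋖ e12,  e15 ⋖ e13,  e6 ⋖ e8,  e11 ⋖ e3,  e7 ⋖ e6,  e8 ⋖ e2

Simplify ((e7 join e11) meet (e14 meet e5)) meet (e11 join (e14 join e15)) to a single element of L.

e15

e7 ∨ e11 = e7
e14 ∧ e5 = e9
e7 ∧ e9 = e15
e14 ∨ e15 = e14
e11 ∨ e14 = e14
e15 ∧ e14 = e15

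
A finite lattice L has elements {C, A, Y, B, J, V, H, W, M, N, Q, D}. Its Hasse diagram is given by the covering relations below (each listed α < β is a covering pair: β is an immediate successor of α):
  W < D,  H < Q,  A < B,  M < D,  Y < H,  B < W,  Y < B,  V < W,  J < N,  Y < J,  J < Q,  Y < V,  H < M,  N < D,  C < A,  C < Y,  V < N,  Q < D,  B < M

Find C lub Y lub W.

W

Common upper bounds of {C, Y, W}: D, W.
The least among these is W.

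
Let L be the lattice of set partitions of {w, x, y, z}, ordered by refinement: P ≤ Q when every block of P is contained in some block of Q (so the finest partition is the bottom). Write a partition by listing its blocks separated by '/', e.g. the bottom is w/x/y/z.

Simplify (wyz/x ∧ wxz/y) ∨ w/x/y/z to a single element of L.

wyz/x ∧ wxz/y = wz/x/y
wz/x/y ∨ w/x/y/z = wz/x/y

wz/x/y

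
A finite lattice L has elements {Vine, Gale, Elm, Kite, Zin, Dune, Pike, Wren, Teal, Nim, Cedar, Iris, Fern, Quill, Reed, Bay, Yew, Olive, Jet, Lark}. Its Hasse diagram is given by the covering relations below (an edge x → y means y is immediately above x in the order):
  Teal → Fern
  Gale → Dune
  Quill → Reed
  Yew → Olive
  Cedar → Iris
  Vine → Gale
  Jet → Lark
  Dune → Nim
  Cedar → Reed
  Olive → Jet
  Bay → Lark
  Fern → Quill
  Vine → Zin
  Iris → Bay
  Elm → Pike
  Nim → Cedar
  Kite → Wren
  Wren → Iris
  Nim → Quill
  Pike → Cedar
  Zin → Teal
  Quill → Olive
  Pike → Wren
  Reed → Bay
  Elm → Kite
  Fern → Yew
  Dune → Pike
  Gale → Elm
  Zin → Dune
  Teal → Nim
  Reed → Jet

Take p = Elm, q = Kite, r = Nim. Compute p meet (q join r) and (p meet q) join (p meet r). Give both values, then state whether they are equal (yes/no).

q join r = Iris, so p meet (q join r) = Elm meet Iris = Elm.
p meet q = Elm and p meet r = Gale, so (p meet q) join (p meet r) = Elm join Gale = Elm.
Equal: yes.

Elm; Elm; yes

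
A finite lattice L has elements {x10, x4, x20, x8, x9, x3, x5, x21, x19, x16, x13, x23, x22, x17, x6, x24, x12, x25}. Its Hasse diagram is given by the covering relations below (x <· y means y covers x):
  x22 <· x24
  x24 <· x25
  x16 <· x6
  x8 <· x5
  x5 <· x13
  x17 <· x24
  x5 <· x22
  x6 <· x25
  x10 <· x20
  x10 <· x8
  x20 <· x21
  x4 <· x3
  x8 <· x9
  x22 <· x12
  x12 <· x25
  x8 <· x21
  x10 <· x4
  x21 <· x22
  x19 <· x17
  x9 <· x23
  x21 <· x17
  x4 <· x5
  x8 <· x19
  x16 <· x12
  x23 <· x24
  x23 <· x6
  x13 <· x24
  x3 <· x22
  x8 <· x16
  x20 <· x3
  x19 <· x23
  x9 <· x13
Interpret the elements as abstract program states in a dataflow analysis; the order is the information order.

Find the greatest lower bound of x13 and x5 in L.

x5

Common lower bounds of {x13, x5}: x10, x4, x5, x8.
The greatest among these is x5.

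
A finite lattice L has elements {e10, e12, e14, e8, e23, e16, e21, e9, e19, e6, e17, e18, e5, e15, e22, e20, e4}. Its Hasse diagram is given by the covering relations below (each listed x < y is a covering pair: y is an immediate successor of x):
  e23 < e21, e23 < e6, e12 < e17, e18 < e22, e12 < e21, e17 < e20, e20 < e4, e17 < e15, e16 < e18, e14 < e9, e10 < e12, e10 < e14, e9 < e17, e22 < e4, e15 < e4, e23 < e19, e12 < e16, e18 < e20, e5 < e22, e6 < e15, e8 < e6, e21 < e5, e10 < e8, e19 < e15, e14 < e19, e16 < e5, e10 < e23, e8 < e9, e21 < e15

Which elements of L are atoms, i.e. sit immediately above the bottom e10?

e12, e14, e23, e8

The atoms are exactly the elements that cover e10: e12, e14, e23, e8.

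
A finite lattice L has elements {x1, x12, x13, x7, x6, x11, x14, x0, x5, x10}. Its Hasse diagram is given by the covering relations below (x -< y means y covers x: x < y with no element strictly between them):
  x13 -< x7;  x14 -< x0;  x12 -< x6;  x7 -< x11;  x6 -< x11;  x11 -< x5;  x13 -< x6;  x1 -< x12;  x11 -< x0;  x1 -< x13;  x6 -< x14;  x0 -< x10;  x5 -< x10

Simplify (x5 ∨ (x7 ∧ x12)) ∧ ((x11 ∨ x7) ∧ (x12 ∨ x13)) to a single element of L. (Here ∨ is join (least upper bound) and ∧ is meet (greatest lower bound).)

x7 ∧ x12 = x1
x5 ∨ x1 = x5
x11 ∨ x7 = x11
x12 ∨ x13 = x6
x11 ∧ x6 = x6
x5 ∧ x6 = x6

x6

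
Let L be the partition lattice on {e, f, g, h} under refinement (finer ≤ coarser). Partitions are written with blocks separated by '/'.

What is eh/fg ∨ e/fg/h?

eh/fg

The join of eh/fg and e/fg/h merges any blocks that overlap across the partitions, giving eh/fg.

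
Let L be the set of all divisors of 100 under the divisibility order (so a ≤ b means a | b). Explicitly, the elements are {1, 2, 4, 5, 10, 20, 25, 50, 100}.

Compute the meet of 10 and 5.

5

Common lower bounds of {10, 5}: 1, 5.
The greatest among these is 5.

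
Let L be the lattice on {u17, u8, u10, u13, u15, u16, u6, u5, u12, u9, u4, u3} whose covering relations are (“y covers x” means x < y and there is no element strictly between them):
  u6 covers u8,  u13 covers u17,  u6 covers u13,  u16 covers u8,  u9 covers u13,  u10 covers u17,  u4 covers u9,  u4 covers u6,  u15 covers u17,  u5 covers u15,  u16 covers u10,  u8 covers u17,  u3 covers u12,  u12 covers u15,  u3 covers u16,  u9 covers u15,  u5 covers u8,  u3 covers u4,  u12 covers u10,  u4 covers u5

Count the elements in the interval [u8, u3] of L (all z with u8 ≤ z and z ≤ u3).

The interval [u8, u3] = {u16, u3, u4, u5, u6, u8}, which has 6 elements.

6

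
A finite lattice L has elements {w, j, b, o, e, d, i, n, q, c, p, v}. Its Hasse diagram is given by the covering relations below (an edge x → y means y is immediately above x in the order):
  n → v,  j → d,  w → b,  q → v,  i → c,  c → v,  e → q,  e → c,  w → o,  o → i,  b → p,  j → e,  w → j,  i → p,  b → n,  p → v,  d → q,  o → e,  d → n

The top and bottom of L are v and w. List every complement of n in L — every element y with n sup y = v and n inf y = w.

Need y with n ∨ y = v and n ∧ y = w.
Checking each element gives: i, o.

i, o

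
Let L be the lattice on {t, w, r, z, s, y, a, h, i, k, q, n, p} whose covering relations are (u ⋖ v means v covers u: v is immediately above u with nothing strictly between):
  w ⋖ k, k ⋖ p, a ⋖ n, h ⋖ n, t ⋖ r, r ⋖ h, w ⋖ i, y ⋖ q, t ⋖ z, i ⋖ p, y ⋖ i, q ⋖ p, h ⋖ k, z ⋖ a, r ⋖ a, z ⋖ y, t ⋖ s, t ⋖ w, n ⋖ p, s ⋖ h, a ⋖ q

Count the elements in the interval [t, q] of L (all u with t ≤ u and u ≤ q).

6

The interval [t, q] = {a, q, r, t, y, z}, which has 6 elements.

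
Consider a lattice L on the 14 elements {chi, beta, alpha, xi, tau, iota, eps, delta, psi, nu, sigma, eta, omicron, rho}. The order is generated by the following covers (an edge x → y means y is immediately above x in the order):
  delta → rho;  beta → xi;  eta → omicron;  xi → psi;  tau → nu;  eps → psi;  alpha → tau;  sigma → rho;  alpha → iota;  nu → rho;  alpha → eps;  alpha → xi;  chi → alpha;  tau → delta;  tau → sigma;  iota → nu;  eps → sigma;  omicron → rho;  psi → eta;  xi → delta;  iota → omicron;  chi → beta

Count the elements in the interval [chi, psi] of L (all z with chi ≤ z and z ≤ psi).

The interval [chi, psi] = {alpha, beta, chi, eps, psi, xi}, which has 6 elements.

6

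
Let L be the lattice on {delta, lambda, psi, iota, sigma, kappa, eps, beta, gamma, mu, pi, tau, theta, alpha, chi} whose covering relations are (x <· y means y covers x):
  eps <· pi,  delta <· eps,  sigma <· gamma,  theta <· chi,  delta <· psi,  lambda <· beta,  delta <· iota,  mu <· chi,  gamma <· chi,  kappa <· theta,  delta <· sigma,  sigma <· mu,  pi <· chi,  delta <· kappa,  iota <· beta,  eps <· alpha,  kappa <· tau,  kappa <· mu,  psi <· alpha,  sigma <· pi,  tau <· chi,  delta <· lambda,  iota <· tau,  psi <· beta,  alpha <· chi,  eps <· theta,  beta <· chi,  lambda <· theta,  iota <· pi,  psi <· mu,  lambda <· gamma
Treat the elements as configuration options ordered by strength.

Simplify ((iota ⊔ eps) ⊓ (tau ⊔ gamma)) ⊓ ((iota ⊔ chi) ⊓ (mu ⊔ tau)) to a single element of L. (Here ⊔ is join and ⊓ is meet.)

pi

iota ∨ eps = pi
tau ∨ gamma = chi
pi ∧ chi = pi
iota ∨ chi = chi
mu ∨ tau = chi
chi ∧ chi = chi
pi ∧ chi = pi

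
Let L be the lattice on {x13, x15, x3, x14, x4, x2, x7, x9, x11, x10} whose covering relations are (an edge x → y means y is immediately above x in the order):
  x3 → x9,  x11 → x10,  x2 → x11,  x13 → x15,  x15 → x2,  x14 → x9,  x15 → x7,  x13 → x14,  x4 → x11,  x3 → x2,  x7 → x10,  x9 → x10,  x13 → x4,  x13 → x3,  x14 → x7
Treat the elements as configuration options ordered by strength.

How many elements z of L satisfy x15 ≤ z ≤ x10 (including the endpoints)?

The interval [x15, x10] = {x10, x11, x15, x2, x7}, which has 5 elements.

5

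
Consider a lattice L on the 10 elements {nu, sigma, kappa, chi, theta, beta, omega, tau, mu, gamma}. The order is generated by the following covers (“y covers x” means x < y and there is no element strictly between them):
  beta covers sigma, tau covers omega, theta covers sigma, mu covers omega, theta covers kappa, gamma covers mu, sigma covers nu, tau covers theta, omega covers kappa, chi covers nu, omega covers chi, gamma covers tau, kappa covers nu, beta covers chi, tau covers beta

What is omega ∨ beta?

tau

Common upper bounds of {omega, beta}: gamma, tau.
The least among these is tau.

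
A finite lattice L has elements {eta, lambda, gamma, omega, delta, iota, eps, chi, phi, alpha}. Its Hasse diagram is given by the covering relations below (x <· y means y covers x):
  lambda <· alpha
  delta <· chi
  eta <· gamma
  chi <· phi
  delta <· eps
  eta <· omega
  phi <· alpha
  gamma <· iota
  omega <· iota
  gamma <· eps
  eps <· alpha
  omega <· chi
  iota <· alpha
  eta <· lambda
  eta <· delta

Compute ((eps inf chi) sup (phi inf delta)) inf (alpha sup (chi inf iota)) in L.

eps ∧ chi = delta
phi ∧ delta = delta
delta ∨ delta = delta
chi ∧ iota = omega
alpha ∨ omega = alpha
delta ∧ alpha = delta

delta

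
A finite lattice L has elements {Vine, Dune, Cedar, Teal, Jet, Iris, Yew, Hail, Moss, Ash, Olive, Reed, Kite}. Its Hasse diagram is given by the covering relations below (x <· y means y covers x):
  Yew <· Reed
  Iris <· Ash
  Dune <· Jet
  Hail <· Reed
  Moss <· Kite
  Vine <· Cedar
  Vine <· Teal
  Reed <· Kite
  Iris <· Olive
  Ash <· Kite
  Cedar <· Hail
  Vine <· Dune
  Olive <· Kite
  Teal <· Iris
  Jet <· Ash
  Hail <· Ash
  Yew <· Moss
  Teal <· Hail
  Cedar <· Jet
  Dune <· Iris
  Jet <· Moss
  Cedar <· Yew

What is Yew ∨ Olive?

Kite

Common upper bounds of {Yew, Olive}: Kite.
The least among these is Kite.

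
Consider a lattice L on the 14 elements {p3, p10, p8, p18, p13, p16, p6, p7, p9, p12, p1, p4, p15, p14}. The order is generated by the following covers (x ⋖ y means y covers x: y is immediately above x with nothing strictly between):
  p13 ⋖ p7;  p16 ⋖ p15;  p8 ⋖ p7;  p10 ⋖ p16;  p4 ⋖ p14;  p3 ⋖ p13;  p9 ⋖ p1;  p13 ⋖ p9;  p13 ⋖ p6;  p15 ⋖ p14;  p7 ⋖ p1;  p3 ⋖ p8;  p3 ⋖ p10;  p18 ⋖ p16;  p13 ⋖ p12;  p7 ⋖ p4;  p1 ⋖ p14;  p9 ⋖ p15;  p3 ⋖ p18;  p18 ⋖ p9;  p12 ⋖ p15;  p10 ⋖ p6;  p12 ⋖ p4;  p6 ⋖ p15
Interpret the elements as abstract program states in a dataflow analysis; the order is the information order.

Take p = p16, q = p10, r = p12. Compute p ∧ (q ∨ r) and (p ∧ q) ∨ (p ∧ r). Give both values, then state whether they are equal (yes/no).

p16; p10; no

q ∨ r = p15, so p ∧ (q ∨ r) = p16 ∧ p15 = p16.
p ∧ q = p10 and p ∧ r = p3, so (p ∧ q) ∨ (p ∧ r) = p10 ∨ p3 = p10.
Equal: no.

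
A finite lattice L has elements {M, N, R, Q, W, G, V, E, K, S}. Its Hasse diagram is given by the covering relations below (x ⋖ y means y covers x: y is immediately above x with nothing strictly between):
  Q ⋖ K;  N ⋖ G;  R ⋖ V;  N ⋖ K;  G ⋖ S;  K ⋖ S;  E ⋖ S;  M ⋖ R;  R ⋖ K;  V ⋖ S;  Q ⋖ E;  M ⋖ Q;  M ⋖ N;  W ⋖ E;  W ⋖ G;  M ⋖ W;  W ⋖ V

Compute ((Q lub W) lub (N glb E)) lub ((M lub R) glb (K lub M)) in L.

Q ∨ W = E
N ∧ E = M
E ∨ M = E
M ∨ R = R
K ∨ M = K
R ∧ K = R
E ∨ R = S

S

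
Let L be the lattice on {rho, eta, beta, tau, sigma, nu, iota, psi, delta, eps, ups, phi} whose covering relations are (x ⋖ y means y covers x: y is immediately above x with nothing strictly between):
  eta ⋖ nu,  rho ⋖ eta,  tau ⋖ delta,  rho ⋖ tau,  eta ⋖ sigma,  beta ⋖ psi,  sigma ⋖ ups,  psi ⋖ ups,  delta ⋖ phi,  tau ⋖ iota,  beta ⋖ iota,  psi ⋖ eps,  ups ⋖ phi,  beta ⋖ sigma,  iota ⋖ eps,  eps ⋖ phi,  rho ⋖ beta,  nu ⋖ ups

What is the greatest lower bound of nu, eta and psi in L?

Common lower bounds of {nu, eta, psi}: rho.
The greatest among these is rho.

rho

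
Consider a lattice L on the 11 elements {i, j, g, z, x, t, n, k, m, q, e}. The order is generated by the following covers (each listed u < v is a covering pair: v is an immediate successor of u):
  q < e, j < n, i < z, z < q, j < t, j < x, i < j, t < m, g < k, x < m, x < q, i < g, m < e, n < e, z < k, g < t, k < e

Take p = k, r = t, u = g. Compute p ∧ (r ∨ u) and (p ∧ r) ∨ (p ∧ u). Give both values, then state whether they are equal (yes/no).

g; g; yes

r ∨ u = t, so p ∧ (r ∨ u) = k ∧ t = g.
p ∧ r = g and p ∧ u = g, so (p ∧ r) ∨ (p ∧ u) = g ∨ g = g.
Equal: yes.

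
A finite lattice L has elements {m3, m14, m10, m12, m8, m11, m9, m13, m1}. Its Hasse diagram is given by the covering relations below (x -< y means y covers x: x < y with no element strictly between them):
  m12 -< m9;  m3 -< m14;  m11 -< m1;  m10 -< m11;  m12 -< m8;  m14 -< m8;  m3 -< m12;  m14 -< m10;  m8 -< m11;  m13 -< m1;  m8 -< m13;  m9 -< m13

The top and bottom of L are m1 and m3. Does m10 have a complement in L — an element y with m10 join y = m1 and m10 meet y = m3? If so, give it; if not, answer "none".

Need y with m10 ∨ y = m1 and m10 ∧ y = m3.
Checking each element gives: m9.

m9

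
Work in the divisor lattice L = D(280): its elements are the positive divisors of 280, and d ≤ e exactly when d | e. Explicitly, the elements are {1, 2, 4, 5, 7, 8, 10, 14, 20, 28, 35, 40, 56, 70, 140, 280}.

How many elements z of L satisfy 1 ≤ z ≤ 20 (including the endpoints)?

6

The interval [1, 20] = {1, 10, 2, 20, 4, 5}, which has 6 elements.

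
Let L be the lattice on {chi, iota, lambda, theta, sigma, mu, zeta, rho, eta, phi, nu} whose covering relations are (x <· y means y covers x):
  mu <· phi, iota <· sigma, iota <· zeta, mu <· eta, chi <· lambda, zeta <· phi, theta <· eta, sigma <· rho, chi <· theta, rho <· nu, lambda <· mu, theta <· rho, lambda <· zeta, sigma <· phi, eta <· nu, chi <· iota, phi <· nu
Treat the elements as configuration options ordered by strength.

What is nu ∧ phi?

Common lower bounds of {nu, phi}: chi, iota, lambda, mu, phi, sigma, zeta.
The greatest among these is phi.

phi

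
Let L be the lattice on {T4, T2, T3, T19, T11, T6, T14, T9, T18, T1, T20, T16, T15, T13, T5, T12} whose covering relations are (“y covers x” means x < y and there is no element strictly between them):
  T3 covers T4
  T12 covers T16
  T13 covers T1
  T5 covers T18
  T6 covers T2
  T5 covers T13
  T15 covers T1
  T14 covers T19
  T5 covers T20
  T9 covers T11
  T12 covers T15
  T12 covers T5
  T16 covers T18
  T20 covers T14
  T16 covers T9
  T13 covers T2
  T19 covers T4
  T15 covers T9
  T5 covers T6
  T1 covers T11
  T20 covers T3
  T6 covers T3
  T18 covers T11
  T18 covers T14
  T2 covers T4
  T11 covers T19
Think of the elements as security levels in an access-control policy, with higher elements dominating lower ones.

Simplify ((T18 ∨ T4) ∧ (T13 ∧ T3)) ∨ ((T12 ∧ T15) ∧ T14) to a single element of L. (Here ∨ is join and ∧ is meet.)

T18 ∨ T4 = T18
T13 ∧ T3 = T4
T18 ∧ T4 = T4
T12 ∧ T15 = T15
T15 ∧ T14 = T19
T4 ∨ T19 = T19

T19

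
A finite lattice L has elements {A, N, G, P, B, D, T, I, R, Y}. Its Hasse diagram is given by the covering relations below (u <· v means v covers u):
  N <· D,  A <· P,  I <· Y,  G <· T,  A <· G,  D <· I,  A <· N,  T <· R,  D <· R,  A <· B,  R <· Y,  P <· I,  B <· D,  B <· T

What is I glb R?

D

Common lower bounds of {I, R}: A, B, D, N.
The greatest among these is D.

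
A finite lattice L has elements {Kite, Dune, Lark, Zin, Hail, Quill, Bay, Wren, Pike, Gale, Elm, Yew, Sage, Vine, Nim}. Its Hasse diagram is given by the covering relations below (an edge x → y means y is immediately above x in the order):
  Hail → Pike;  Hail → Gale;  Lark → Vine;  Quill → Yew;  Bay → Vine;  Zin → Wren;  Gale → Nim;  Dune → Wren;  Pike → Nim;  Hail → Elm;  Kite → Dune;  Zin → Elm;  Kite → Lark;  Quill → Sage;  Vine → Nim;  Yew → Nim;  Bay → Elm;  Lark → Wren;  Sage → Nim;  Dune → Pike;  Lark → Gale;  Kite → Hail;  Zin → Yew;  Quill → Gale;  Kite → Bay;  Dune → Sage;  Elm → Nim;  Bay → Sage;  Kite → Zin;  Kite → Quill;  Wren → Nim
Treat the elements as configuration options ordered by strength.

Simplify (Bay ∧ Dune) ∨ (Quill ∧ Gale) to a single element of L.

Quill

Bay ∧ Dune = Kite
Quill ∧ Gale = Quill
Kite ∨ Quill = Quill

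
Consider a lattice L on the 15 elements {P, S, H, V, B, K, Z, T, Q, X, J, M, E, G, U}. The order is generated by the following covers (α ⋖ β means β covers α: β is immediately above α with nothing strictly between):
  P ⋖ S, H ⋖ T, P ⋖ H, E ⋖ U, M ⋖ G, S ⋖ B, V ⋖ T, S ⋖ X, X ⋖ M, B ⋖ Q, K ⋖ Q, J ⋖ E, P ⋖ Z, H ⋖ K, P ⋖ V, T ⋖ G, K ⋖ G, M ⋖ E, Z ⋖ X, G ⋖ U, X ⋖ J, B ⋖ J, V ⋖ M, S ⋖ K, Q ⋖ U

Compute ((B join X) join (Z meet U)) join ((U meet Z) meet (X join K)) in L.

J

B ∨ X = J
Z ∧ U = Z
J ∨ Z = J
U ∧ Z = Z
X ∨ K = G
Z ∧ G = Z
J ∨ Z = J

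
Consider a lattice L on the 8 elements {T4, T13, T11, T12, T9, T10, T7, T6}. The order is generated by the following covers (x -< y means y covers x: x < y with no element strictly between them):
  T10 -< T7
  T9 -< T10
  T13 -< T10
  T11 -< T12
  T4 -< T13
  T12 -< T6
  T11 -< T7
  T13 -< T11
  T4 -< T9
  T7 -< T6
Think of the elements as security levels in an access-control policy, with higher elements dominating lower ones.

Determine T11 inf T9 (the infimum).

T4

Common lower bounds of {T11, T9}: T4.
The greatest among these is T4.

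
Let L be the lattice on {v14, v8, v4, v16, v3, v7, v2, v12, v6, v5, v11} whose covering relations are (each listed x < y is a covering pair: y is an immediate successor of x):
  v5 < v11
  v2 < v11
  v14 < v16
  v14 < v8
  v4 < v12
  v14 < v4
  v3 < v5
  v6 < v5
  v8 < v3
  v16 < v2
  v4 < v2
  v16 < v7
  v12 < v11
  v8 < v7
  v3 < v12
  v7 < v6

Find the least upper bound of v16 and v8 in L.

Common upper bounds of {v16, v8}: v11, v5, v6, v7.
The least among these is v7.

v7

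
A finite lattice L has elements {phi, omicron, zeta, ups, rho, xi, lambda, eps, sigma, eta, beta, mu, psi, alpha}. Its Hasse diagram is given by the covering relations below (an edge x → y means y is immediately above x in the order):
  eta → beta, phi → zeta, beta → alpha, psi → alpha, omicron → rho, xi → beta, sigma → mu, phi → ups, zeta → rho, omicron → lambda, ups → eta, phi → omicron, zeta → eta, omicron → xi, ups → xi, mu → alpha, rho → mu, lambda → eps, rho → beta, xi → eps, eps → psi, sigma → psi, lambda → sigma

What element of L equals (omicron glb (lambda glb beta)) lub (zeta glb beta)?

rho

lambda ∧ beta = omicron
omicron ∧ omicron = omicron
zeta ∧ beta = zeta
omicron ∨ zeta = rho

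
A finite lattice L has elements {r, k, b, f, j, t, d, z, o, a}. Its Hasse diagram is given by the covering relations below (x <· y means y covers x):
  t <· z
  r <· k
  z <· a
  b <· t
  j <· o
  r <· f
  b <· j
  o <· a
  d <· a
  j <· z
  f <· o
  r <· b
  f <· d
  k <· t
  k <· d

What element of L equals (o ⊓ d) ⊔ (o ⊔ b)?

o ∧ d = f
o ∨ b = o
f ∨ o = o

o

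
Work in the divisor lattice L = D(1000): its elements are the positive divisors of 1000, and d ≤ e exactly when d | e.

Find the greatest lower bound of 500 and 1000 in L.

In the divisibility order, the meet is the greatest common divisor: gcd(500, 1000) = 500.

500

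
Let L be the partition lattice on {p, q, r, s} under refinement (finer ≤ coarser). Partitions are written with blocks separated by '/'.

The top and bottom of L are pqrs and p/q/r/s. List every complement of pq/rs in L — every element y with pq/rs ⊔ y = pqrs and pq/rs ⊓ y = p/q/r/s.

Need y with pq/rs ∨ y = pqrs and pq/rs ∧ y = p/q/r/s.
Checking each element gives: p/qr/s, p/qs/r, pr/q/s, pr/qs, ps/q/r, ps/qr.

p/qr/s, p/qs/r, pr/q/s, pr/qs, ps/q/r, ps/qr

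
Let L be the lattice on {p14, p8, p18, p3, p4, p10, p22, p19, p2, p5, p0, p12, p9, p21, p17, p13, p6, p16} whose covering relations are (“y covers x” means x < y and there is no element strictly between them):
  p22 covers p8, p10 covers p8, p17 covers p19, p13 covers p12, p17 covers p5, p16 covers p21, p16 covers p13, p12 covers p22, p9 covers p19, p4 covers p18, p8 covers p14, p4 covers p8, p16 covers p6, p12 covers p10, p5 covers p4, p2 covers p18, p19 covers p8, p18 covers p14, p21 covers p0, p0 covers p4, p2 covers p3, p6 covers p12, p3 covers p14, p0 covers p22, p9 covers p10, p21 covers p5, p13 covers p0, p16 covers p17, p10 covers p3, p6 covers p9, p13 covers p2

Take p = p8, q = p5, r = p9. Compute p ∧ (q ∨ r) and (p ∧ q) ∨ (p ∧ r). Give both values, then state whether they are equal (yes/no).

p8; p8; yes

q ∨ r = p16, so p ∧ (q ∨ r) = p8 ∧ p16 = p8.
p ∧ q = p8 and p ∧ r = p8, so (p ∧ q) ∨ (p ∧ r) = p8 ∨ p8 = p8.
Equal: yes.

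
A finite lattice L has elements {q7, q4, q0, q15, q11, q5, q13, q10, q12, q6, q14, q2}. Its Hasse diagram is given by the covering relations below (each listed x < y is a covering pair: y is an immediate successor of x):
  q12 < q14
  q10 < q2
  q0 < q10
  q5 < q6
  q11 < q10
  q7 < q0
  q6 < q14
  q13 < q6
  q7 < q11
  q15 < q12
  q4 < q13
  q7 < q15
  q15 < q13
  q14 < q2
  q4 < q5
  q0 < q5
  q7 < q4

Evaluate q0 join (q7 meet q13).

q7 ∧ q13 = q7
q0 ∨ q7 = q0

q0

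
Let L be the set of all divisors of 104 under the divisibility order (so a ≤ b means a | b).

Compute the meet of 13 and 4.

In the divisibility order, the meet is the greatest common divisor: gcd(13, 4) = 1.

1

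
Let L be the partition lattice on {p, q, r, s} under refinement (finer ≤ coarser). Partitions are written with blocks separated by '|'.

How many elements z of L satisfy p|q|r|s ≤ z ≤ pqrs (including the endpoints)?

The interval [p|q|r|s, pqrs] = {pqrs, pqr|s, pqs|r, pq|rs, pq|r|s, prs|q, pr|qs, pr|q|s, ps|qr, ps|q|r, p|qrs, p|qr|s, p|qs|r, p|q|rs, p|q|r|s}, which has 15 elements.

15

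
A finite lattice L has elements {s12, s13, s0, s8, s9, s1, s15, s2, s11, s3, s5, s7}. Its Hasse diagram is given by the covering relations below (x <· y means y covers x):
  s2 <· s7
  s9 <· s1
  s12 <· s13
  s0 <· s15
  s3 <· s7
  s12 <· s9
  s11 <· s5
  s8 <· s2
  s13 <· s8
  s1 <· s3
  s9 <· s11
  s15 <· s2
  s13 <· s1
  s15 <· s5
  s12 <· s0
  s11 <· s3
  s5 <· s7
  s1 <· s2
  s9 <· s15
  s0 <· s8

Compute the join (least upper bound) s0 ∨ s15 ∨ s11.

s5

Common upper bounds of {s0, s15, s11}: s5, s7.
The least among these is s5.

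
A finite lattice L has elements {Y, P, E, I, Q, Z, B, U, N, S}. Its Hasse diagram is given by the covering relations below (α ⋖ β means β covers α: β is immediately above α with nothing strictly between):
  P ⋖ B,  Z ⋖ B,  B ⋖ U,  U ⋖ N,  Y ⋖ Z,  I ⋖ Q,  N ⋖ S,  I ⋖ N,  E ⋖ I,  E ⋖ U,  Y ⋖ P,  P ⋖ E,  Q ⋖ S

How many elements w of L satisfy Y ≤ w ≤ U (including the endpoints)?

6

The interval [Y, U] = {B, E, P, U, Y, Z}, which has 6 elements.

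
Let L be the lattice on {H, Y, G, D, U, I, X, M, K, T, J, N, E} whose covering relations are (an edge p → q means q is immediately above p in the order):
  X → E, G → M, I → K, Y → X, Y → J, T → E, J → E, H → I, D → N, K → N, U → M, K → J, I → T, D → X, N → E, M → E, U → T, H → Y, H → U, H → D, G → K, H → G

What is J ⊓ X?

Common lower bounds of {J, X}: H, Y.
The greatest among these is Y.

Y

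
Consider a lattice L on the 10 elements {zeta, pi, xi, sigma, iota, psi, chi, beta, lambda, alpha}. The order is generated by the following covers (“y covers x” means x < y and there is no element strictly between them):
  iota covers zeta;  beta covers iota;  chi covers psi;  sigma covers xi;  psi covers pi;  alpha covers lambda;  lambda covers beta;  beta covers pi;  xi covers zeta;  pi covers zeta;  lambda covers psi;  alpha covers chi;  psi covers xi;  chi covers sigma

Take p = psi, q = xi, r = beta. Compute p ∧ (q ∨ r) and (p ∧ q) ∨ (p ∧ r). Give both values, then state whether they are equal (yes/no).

psi; psi; yes

q ∨ r = lambda, so p ∧ (q ∨ r) = psi ∧ lambda = psi.
p ∧ q = xi and p ∧ r = pi, so (p ∧ q) ∨ (p ∧ r) = xi ∨ pi = psi.
Equal: yes.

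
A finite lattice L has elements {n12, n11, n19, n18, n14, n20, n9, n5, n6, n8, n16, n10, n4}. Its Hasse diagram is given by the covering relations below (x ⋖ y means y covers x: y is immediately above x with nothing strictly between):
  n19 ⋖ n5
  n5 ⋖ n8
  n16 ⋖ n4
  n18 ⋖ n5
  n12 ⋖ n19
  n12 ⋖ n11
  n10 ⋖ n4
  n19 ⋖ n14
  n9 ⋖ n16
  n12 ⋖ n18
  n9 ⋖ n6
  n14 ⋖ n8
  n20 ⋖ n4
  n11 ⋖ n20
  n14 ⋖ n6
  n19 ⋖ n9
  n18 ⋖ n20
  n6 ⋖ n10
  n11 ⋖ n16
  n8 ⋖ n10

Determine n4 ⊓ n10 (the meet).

n10

Common lower bounds of {n4, n10}: n10, n12, n14, n18, n19, n5, n6, n8, n9.
The greatest among these is n10.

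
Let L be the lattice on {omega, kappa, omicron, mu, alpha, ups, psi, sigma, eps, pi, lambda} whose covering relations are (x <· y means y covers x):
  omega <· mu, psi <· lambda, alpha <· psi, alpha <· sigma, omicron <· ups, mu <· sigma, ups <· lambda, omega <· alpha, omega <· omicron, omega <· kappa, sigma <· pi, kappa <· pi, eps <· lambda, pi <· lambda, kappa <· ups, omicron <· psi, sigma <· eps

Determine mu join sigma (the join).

Common upper bounds of {mu, sigma}: eps, lambda, pi, sigma.
The least among these is sigma.

sigma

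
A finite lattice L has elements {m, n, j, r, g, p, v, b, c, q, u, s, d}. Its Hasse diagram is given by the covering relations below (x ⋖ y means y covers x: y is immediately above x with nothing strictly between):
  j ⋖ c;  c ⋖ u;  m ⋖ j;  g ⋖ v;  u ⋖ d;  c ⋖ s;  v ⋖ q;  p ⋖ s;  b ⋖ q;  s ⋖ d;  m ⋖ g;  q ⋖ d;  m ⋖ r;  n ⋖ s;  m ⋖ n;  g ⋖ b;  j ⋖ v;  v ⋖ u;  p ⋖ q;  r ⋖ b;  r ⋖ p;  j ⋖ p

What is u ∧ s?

Common lower bounds of {u, s}: c, j, m.
The greatest among these is c.

c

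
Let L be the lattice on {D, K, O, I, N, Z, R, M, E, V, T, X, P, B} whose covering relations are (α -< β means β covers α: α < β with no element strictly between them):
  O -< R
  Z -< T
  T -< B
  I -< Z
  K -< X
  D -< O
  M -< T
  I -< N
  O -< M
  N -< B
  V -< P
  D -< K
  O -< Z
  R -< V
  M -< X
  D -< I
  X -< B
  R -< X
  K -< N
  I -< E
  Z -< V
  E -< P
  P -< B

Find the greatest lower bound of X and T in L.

Common lower bounds of {X, T}: D, M, O.
The greatest among these is M.

M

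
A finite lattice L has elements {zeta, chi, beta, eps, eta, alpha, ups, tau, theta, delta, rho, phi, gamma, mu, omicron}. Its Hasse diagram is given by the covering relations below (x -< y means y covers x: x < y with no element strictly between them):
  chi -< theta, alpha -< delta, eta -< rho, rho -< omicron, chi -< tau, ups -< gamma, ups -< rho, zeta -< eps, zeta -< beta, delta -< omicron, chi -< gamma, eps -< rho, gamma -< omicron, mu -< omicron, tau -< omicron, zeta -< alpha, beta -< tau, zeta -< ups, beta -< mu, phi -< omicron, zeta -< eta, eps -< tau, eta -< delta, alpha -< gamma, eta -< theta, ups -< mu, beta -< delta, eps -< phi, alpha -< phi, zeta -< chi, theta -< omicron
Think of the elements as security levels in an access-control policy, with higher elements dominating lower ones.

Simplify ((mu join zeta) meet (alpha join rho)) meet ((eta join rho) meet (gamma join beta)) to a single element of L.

mu ∨ zeta = mu
alpha ∨ rho = omicron
mu ∧ omicron = mu
eta ∨ rho = rho
gamma ∨ beta = omicron
rho ∧ omicron = rho
mu ∧ rho = ups

ups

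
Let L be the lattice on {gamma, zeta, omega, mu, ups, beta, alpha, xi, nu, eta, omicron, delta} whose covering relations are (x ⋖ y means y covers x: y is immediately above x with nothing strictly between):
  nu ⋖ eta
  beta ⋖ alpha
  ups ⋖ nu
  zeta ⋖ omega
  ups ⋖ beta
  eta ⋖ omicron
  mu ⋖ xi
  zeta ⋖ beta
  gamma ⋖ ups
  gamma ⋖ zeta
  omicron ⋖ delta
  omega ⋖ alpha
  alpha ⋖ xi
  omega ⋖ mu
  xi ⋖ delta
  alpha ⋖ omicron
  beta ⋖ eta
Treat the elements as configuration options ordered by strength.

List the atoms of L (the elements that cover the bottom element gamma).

ups, zeta

The atoms are exactly the elements that cover gamma: ups, zeta.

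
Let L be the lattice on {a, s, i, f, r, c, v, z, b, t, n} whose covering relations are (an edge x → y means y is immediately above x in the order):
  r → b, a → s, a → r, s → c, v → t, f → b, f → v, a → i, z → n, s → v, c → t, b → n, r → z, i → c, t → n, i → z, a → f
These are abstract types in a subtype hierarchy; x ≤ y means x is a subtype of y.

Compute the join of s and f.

v

Common upper bounds of {s, f}: n, t, v.
The least among these is v.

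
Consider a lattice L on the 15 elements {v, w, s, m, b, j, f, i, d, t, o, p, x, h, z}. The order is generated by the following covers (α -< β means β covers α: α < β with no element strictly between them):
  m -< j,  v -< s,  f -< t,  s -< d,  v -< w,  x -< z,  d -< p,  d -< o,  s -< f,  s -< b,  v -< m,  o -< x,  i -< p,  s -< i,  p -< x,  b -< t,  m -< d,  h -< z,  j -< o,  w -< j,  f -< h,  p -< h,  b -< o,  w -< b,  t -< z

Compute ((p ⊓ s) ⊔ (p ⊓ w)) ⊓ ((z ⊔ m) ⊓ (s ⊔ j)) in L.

p ∧ s = s
p ∧ w = v
s ∨ v = s
z ∨ m = z
s ∨ j = o
z ∧ o = o
s ∧ o = s

s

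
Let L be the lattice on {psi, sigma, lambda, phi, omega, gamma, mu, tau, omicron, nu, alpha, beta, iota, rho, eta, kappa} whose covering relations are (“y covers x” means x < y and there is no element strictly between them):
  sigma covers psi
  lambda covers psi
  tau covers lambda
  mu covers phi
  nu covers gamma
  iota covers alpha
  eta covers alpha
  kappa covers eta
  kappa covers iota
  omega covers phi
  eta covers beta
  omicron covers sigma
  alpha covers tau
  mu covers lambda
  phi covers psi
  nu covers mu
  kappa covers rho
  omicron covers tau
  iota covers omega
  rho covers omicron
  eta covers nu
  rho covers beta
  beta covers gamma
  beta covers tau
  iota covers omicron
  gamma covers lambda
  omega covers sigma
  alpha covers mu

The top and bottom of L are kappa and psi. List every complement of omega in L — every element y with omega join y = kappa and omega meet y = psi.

beta, gamma

Need y with omega ∨ y = kappa and omega ∧ y = psi.
Checking each element gives: beta, gamma.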